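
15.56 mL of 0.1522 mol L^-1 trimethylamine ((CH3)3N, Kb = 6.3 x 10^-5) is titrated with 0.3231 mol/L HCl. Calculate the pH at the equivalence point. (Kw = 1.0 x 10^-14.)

5.39

n((CH3)3N) = 0.1522 x 0.01556 = 0.002368 mol; V(HCl) at equivalence = 0.002368/0.3231 = 0.007330 L.
At equivalence the base is fully converted to (CH3)3NH+; total volume = 0.02289 L, so [(CH3)3NH+] = 0.002368/0.02289 = 0.1035 M.
Ka((CH3)3NH+) = Kw/Kb = 1.0e-14 / 6.3 x 10^-5 = 1.59e-10.
[H^+] = sqrt(Ka x [(CH3)3NH+]) = sqrt(1.59e-10 x 0.1035) = 4.05e-6 M.
pH = -log(4.05e-6) = 5.39.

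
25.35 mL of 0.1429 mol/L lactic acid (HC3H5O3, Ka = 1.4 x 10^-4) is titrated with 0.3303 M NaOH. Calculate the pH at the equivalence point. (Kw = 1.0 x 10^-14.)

8.43

n(HC3H5O3) = 0.1429 x 0.02535 = 0.003623 mol; V(NaOH) at equivalence = 0.003623/0.3303 = 0.01097 L.
At equivalence all the acid is converted to C3H5O3-; total volume = 0.02535 + 0.01097 = 0.03632 L, so [C3H5O3-] = 0.003623/0.03632 = 0.09975 M.
Kb = Kw/Ka = 1.0e-14 / 1.4 x 10^-4 = 7.14e-11.
[OH^-] = sqrt(Kb x [C3H5O3-]) = sqrt(7.14e-11 x 0.09975) = 2.67e-6 M.
pOH = 5.57, so pH = 14.00 - 5.57 = 8.43.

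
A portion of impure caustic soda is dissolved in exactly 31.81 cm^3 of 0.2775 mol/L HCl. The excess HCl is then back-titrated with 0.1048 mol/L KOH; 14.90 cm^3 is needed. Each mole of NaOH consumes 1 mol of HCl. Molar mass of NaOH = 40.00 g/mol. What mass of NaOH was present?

Total n(HCl) added = 0.2775 x 0.03181 = 0.008827 mol.
n(KOH) used = 0.1048 x 0.01490 = 0.001562 mol, which equals the excess n(HCl).
So n(HCl) consumed by the sample = 0.008827 - 0.001562 = 0.007266 mol.
n(NaOH) = 0.007266 / 1 = 0.007266 mol.
mass = 0.007266 mol x 40.00 g/mol = 0.291 g.

0.291 g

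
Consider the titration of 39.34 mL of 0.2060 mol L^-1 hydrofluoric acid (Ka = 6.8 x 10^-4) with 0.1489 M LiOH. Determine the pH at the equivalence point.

8.05

n(HF) = 0.2060 x 0.03934 = 0.008104 mol; V(LiOH) at equivalence = 0.008104/0.1489 = 0.05443 L.
At equivalence all the acid is converted to F-; total volume = 0.03934 + 0.05443 = 0.09377 L, so [F-] = 0.008104/0.09377 = 0.08643 M.
Kb = Kw/Ka = 1.0e-14 / 6.8 x 10^-4 = 1.47e-11.
[OH^-] = sqrt(Kb x [F-]) = sqrt(1.47e-11 x 0.08643) = 1.13e-6 M.
pOH = 5.95, so pH = 14.00 - 5.95 = 8.05.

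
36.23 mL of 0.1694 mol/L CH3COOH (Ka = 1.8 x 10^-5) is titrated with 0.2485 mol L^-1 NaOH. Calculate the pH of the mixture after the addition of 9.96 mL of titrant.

Initial n(CH3COOH) = 0.1694 x 0.03623 = 0.006137 mol.
n(NaOH) added = 0.2485 x 0.009960 = 0.002475 mol, converting that many moles of CH3COOH to CH3COO-.
Remaining n(CH3COOH) = 0.003662 mol; n(CH3COO-) = 0.002475 mol.
By Henderson-Hasselbalch, pH = pKa + log([A^-]/[HA]) = 4.74 + log(0.002475/0.003662) = 4.74 + (-0.17) = 4.57.

4.57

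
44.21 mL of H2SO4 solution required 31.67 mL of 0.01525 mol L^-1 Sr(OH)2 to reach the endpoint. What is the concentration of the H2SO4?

n(Sr(OH)2) delivered = 0.01525 x 0.03167 = 0.0004830 mol.
For a 1:1 reaction, n(H2SO4) = 0.0004830 mol.
[H2SO4] = 0.0004830 mol / 0.04421 L = 0.0109 M.

0.0109 M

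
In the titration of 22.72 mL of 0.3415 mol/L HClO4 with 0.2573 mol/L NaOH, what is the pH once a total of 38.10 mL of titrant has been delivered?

12.53

n(acid) = 0.3415 x 0.02272 = 0.007759 mol; n(NaOH) added = 0.2573 x 0.03810 = 0.009803 mol.
Base is in excess by 0.009803 - 0.007759 = 0.002044 mol in a total volume of 0.06082 L.
[OH^-] = 0.002044/0.06082 = 0.03361 M, so pOH = 1.47 and pH = 14.00 - 1.47 = 12.53.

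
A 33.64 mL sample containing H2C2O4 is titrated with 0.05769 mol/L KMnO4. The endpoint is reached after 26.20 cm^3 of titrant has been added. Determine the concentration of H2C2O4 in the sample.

n(KMnO4) = 0.05769 x 0.02620 = 0.001511 mol.
From the balanced equation, 2 mol KMnO4 reacts with 5 mol H2C2O4, so n(H2C2O4) = 0.001511 x 5/2 = 0.003779 mol.
[H2C2O4] = 0.003779 / 0.03364 L = 0.112 M.

0.112 M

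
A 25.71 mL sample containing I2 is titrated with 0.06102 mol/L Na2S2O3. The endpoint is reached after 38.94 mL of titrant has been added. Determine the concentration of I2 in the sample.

0.0462 M

n(Na2S2O3) = 0.06102 x 0.03894 = 0.002376 mol.
From the balanced equation, 2 mol Na2S2O3 reacts with 1 mol I2, so n(I2) = 0.002376 x 1/2 = 0.001188 mol.
[I2] = 0.001188 / 0.02571 L = 0.0462 M.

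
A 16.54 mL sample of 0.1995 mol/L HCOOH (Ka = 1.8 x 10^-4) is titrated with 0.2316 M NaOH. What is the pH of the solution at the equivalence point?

n(HCOOH) = 0.1995 x 0.01654 = 0.003300 mol; V(NaOH) at equivalence = 0.003300/0.2316 = 0.01425 L.
At equivalence all the acid is converted to HCOO-; total volume = 0.01654 + 0.01425 = 0.03079 L, so [HCOO-] = 0.003300/0.03079 = 0.1072 M.
Kb = Kw/Ka = 1.0e-14 / 1.8 x 10^-4 = 5.56e-11.
[OH^-] = sqrt(Kb x [HCOO-]) = sqrt(5.56e-11 x 0.1072) = 2.44e-6 M.
pOH = 5.61, so pH = 14.00 - 5.61 = 8.39.

8.39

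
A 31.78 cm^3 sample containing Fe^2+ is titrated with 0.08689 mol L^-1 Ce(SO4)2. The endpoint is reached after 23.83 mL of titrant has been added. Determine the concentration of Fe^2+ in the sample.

0.0652 M

n(Ce(SO4)2) = 0.08689 x 0.02383 = 0.002071 mol.
From the balanced equation, 1 mol Ce(SO4)2 reacts with 1 mol Fe^2+, so n(Fe^2+) = 0.002071 x 1/1 = 0.002071 mol.
[Fe^2+] = 0.002071 / 0.03178 L = 0.0652 M.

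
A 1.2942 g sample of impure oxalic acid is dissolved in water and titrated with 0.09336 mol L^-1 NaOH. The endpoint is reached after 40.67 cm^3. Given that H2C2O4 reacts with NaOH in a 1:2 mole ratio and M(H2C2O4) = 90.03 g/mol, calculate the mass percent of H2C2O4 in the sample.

n(NaOH) = 0.09336 x 0.04067 = 0.003797 mol.
n(H2C2O4) = 0.003797 / 2 = 0.001898 mol.
mass of H2C2O4 = 0.001898 x 90.03 = 0.1709 g.
% purity = 0.1709 / 1.2942 x 100 = 13.2%.

13.2%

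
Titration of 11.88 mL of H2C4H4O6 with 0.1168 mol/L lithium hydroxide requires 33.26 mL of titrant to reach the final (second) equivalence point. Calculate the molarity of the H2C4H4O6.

n(LiOH) = 0.1168 x 0.03326 = 0.003885 mol.
At the final (second) equivalence point, 2 mol OH^- react per mol H2C4H4O6, so n(H2C4H4O6) = 0.003885 / 2 = 0.001942 mol.
[H2C4H4O6] = 0.001942 / 0.01188 L = 0.164 M.

0.164 M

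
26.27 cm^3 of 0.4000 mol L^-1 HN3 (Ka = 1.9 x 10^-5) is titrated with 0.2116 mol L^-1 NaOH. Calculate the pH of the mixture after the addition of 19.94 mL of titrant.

4.55

Initial n(HN3) = 0.4000 x 0.02627 = 0.01051 mol.
n(NaOH) added = 0.2116 x 0.01994 = 0.004219 mol, converting that many moles of HN3 to N3-.
Remaining n(HN3) = 0.006289 mol; n(N3-) = 0.004219 mol.
By Henderson-Hasselbalch, pH = pKa + log([A^-]/[HA]) = 4.72 + log(0.004219/0.006289) = 4.72 + (-0.17) = 4.55.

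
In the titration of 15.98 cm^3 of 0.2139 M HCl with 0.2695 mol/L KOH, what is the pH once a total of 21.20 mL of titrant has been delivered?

12.79

n(acid) = 0.2139 x 0.01598 = 0.003418 mol; n(KOH) added = 0.2695 x 0.02120 = 0.005713 mol.
Base is in excess by 0.005713 - 0.003418 = 0.002295 mol in a total volume of 0.03718 L.
[OH^-] = 0.002295/0.03718 = 0.06173 M, so pOH = 1.21 and pH = 14.00 - 1.21 = 12.79.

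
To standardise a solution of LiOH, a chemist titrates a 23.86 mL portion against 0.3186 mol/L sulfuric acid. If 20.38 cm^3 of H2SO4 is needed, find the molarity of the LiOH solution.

0.544 M

n(H2SO4) delivered = 0.3186 x 0.02038 = 0.006493 mol.
The reaction is 2 LiOH + 1 H2SO4, so n(LiOH) = 0.006493 x 2/1 = 0.01299 mol.
[LiOH] = 0.01299 mol / 0.02386 L = 0.544 M.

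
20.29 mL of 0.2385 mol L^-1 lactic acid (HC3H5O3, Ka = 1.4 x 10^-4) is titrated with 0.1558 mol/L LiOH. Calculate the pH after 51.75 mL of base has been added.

n(acid) = 0.2385 x 0.02029 = 0.004839 mol; n(LiOH) added = 0.1558 x 0.05175 = 0.008063 mol.
Base is in excess by 0.008063 - 0.004839 = 0.003223 mol in a total volume of 0.07204 L.
[OH^-] = 0.003223/0.07204 = 0.04475 M, so pOH = 1.35 and pH = 14.00 - 1.35 = 12.65.

12.65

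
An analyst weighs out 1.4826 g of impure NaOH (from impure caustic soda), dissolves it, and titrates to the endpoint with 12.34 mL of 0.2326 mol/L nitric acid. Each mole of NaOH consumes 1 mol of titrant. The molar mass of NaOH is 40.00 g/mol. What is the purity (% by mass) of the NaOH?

7.74%

n(HNO3) = 0.2326 x 0.01234 = 0.002870 mol.
n(NaOH) = 0.002870 / 1 = 0.002870 mol.
mass of NaOH = 0.002870 x 40.00 = 0.1148 g.
% purity = 0.1148 / 1.4826 x 100 = 7.74%.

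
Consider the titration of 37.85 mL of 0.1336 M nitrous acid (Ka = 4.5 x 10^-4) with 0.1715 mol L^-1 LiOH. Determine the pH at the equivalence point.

8.11

n(HNO2) = 0.1336 x 0.03785 = 0.005057 mol; V(LiOH) at equivalence = 0.005057/0.1715 = 0.02949 L.
At equivalence all the acid is converted to NO2-; total volume = 0.03785 + 0.02949 = 0.06734 L, so [NO2-] = 0.005057/0.06734 = 0.07510 M.
Kb = Kw/Ka = 1.0e-14 / 4.5 x 10^-4 = 2.22e-11.
[OH^-] = sqrt(Kb x [NO2-]) = sqrt(2.22e-11 x 0.07510) = 1.29e-6 M.
pOH = 5.89, so pH = 14.00 - 5.89 = 8.11.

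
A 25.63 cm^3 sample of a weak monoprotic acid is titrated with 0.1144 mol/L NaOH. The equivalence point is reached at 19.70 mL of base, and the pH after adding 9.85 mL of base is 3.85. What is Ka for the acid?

9.85 mL is half of the equivalence volume, so this is the half-equivalence point where [HA] = [A^-].
At half-equivalence pH = pKa, so pKa = 3.85.
Ka = 10^(-3.85) = 1.4 x 10^-4.

1.4 x 10^-4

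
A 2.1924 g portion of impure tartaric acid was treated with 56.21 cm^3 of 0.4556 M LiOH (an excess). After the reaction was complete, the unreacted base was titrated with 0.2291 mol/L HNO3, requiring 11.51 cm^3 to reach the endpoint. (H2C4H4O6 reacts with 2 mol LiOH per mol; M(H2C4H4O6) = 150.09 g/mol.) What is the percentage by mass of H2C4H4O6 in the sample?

78.6%

Total n(LiOH) added = 0.4556 x 0.05621 = 0.02561 mol.
n(HNO3) used = 0.2291 x 0.01151 = 0.002637 mol, which equals the excess n(LiOH).
So n(LiOH) consumed by the sample = 0.02561 - 0.002637 = 0.02297 mol.
n(H2C4H4O6) = 0.02297 / 2 = 0.01149 mol.
mass H2C4H4O6 = 0.01149 x 150.09 = 1.724 g, so %H2C4H4O6 = 1.724/2.1924 x 100 = 78.6%.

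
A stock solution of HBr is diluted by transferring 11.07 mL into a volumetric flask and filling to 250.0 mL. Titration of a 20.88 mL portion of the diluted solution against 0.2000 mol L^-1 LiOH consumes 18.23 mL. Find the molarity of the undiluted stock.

3.94 M

n(LiOH) = 0.2000 x 0.01823 = 0.003646 mol.
n(HBr) in the aliquot = 0.003646 mol.
[diluted HBr] = 0.003646 / 0.02088 = 0.1746 M.
Dilution factor = 250.0/11.07 = 22.58, so [stock] = 0.1746 x 22.58 = 3.94 M.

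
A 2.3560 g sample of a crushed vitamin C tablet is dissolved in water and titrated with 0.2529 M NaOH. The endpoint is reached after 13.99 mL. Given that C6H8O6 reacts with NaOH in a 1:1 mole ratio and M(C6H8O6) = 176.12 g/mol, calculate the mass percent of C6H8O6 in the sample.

26.4%

n(NaOH) = 0.2529 x 0.01399 = 0.003538 mol.
n(C6H8O6) = 0.003538 / 1 = 0.003538 mol.
mass of C6H8O6 = 0.003538 x 176.12 = 0.6231 g.
% purity = 0.6231 / 2.3560 x 100 = 26.4%.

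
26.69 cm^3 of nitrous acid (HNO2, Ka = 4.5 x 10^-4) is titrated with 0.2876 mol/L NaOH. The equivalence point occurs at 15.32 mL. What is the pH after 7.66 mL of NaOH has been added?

3.35

7.66 mL is exactly half the equivalence volume (15.32/2), i.e. the half-equivalence point.
There, n(HA) = n(A^-), so pH = pKa = -log(4.5 x 10^-4) = 3.35.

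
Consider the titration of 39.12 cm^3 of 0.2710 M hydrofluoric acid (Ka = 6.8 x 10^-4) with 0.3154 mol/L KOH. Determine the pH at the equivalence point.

8.17

n(HF) = 0.2710 x 0.03912 = 0.01060 mol; V(KOH) at equivalence = 0.01060/0.3154 = 0.03361 L.
At equivalence all the acid is converted to F-; total volume = 0.03912 + 0.03361 = 0.07273 L, so [F-] = 0.01060/0.07273 = 0.1458 M.
Kb = Kw/Ka = 1.0e-14 / 6.8 x 10^-4 = 1.47e-11.
[OH^-] = sqrt(Kb x [F-]) = sqrt(1.47e-11 x 0.1458) = 1.46e-6 M.
pOH = 5.83, so pH = 14.00 - 5.83 = 8.17.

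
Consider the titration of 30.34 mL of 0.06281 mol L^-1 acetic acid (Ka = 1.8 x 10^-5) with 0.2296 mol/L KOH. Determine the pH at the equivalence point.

8.72

n(CH3COOH) = 0.06281 x 0.03034 = 0.001906 mol; V(KOH) at equivalence = 0.001906/0.2296 = 0.008300 L.
At equivalence all the acid is converted to CH3COO-; total volume = 0.03034 + 0.008300 = 0.03864 L, so [CH3COO-] = 0.001906/0.03864 = 0.04932 M.
Kb = Kw/Ka = 1.0e-14 / 1.8 x 10^-5 = 5.56e-10.
[OH^-] = sqrt(Kb x [CH3COO-]) = sqrt(5.56e-10 x 0.04932) = 5.23e-6 M.
pOH = 5.28, so pH = 14.00 - 5.28 = 8.72.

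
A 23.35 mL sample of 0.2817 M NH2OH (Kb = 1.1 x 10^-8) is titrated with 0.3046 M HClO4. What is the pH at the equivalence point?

3.44

n(NH2OH) = 0.2817 x 0.02335 = 0.006578 mol; V(HClO4) at equivalence = 0.006578/0.3046 = 0.02159 L.
At equivalence the base is fully converted to NH3OH+; total volume = 0.04494 L, so [NH3OH+] = 0.006578/0.04494 = 0.1464 M.
Ka(NH3OH+) = Kw/Kb = 1.0e-14 / 1.1 x 10^-8 = 9.09e-7.
[H^+] = sqrt(Ka x [NH3OH+]) = sqrt(9.09e-7 x 0.1464) = 0.000365 M.
pH = -log(0.000365) = 3.44.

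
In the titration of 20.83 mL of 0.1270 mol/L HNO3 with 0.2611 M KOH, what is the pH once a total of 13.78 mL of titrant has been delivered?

n(acid) = 0.1270 x 0.02083 = 0.002645 mol; n(KOH) added = 0.2611 x 0.01378 = 0.003598 mol.
Base is in excess by 0.003598 - 0.002645 = 0.0009525 mol in a total volume of 0.03461 L.
[OH^-] = 0.0009525/0.03461 = 0.02752 M, so pOH = 1.56 and pH = 14.00 - 1.56 = 12.44.

12.44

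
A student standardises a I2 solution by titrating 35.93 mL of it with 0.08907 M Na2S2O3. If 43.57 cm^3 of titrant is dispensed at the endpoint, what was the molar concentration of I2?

n(Na2S2O3) = 0.08907 x 0.04357 = 0.003881 mol.
From the balanced equation, 2 mol Na2S2O3 reacts with 1 mol I2, so n(I2) = 0.003881 x 1/2 = 0.001940 mol.
[I2] = 0.001940 / 0.03593 L = 0.0540 M.

0.0540 M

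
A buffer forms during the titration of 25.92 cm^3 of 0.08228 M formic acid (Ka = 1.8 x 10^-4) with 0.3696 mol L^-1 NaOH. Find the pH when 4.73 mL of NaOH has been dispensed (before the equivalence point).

4.40

Initial n(HCOOH) = 0.08228 x 0.02592 = 0.002133 mol.
n(NaOH) added = 0.3696 x 0.004730 = 0.001748 mol, converting that many moles of HCOOH to HCOO-.
Remaining n(HCOOH) = 0.0003845 mol; n(HCOO-) = 0.001748 mol.
By Henderson-Hasselbalch, pH = pKa + log([A^-]/[HA]) = 3.74 + log(0.001748/0.0003845) = 3.74 + (+0.66) = 4.40.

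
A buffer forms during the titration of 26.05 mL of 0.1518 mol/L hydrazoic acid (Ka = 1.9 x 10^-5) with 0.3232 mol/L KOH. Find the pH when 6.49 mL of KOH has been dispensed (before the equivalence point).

Initial n(HN3) = 0.1518 x 0.02605 = 0.003954 mol.
n(KOH) added = 0.3232 x 0.006490 = 0.002098 mol, converting that many moles of HN3 to N3-.
Remaining n(HN3) = 0.001857 mol; n(N3-) = 0.002098 mol.
By Henderson-Hasselbalch, pH = pKa + log([A^-]/[HA]) = 4.72 + log(0.002098/0.001857) = 4.72 + (+0.05) = 4.77.

4.77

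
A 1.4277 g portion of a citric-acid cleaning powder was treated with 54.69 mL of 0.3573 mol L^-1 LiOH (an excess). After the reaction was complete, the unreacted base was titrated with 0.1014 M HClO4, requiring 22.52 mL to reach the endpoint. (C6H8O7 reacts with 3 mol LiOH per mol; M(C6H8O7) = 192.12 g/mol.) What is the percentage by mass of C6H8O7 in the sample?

77.4%

Total n(LiOH) added = 0.3573 x 0.05469 = 0.01954 mol.
n(HClO4) used = 0.1014 x 0.02252 = 0.002284 mol, which equals the excess n(LiOH).
So n(LiOH) consumed by the sample = 0.01954 - 0.002284 = 0.01726 mol.
n(C6H8O7) = 0.01726 / 3 = 0.005752 mol.
mass C6H8O7 = 0.005752 x 192.12 = 1.105 g, so %C6H8O7 = 1.105/1.4277 x 100 = 77.4%.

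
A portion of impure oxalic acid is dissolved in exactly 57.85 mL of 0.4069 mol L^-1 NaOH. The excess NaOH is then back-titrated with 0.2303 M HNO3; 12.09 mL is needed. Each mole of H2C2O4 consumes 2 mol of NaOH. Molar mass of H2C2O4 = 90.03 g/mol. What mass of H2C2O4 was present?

Total n(NaOH) added = 0.4069 x 0.05785 = 0.02354 mol.
n(HNO3) used = 0.2303 x 0.01209 = 0.002784 mol, which equals the excess n(NaOH).
So n(NaOH) consumed by the sample = 0.02354 - 0.002784 = 0.02075 mol.
n(H2C2O4) = 0.02075 / 2 = 0.01038 mol.
mass = 0.01038 mol x 90.03 g/mol = 0.934 g.

0.934 g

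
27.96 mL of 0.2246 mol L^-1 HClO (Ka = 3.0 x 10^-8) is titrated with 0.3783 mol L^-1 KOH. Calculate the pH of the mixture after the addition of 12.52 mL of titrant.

Initial n(HClO) = 0.2246 x 0.02796 = 0.006280 mol.
n(KOH) added = 0.3783 x 0.01252 = 0.004736 mol, converting that many moles of HClO to ClO-.
Remaining n(HClO) = 0.001543 mol; n(ClO-) = 0.004736 mol.
By Henderson-Hasselbalch, pH = pKa + log([A^-]/[HA]) = 7.52 + log(0.004736/0.001543) = 7.52 + (+0.49) = 8.01.

8.01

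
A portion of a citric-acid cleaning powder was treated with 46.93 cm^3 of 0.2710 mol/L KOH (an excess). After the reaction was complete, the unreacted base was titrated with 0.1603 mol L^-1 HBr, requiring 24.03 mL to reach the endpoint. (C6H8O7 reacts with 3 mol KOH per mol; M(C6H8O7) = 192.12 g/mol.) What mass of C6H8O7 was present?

Total n(KOH) added = 0.2710 x 0.04693 = 0.01272 mol.
n(HBr) used = 0.1603 x 0.02403 = 0.003852 mol, which equals the excess n(KOH).
So n(KOH) consumed by the sample = 0.01272 - 0.003852 = 0.008866 mol.
n(C6H8O7) = 0.008866 / 3 = 0.002955 mol.
mass = 0.002955 mol x 192.12 g/mol = 0.568 g.

0.568 g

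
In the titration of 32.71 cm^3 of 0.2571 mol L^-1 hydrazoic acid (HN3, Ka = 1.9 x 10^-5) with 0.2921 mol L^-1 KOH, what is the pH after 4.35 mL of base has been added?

Initial n(HN3) = 0.2571 x 0.03271 = 0.008410 mol.
n(KOH) added = 0.2921 x 0.004350 = 0.001271 mol, converting that many moles of HN3 to N3-.
Remaining n(HN3) = 0.007139 mol; n(N3-) = 0.001271 mol.
By Henderson-Hasselbalch, pH = pKa + log([A^-]/[HA]) = 4.72 + log(0.001271/0.007139) = 4.72 + (-0.75) = 3.97.

3.97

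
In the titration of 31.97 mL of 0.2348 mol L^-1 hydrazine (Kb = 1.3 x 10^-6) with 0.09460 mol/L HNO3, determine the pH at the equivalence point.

n(N2H4) = 0.2348 x 0.03197 = 0.007507 mol; V(HNO3) at equivalence = 0.007507/0.09460 = 0.07935 L.
At equivalence the base is fully converted to N2H5+; total volume = 0.1113 L, so [N2H5+] = 0.007507/0.1113 = 0.06743 M.
Ka(N2H5+) = Kw/Kb = 1.0e-14 / 1.3 x 10^-6 = 7.69e-9.
[H^+] = sqrt(Ka x [N2H5+]) = sqrt(7.69e-9 x 0.06743) = 2.28e-5 M.
pH = -log(2.28e-5) = 4.64.

4.64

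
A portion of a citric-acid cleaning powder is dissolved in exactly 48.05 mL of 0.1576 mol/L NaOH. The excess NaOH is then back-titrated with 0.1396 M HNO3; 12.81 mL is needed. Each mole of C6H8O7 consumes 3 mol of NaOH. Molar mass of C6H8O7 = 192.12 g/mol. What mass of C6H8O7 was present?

Total n(NaOH) added = 0.1576 x 0.04805 = 0.007573 mol.
n(HNO3) used = 0.1396 x 0.01281 = 0.001788 mol, which equals the excess n(NaOH).
So n(NaOH) consumed by the sample = 0.007573 - 0.001788 = 0.005784 mol.
n(C6H8O7) = 0.005784 / 3 = 0.001928 mol.
mass = 0.001928 mol x 192.12 g/mol = 0.370 g.

0.370 g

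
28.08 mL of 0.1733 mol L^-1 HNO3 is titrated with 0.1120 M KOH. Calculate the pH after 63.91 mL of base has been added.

n(acid) = 0.1733 x 0.02808 = 0.004866 mol; n(KOH) added = 0.1120 x 0.06391 = 0.007158 mol.
Base is in excess by 0.007158 - 0.004866 = 0.002292 mol in a total volume of 0.09199 L.
[OH^-] = 0.002292/0.09199 = 0.02491 M, so pOH = 1.60 and pH = 14.00 - 1.60 = 12.40.

12.40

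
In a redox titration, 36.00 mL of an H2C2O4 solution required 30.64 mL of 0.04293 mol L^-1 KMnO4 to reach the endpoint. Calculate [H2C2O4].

0.0913 M

n(KMnO4) = 0.04293 x 0.03064 = 0.001315 mol.
From the balanced equation, 2 mol KMnO4 reacts with 5 mol H2C2O4, so n(H2C2O4) = 0.001315 x 5/2 = 0.003288 mol.
[H2C2O4] = 0.003288 / 0.03600 L = 0.0913 M.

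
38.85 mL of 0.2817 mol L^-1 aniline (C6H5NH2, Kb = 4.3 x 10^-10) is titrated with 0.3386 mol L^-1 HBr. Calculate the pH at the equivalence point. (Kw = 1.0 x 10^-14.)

2.72

n(C6H5NH2) = 0.2817 x 0.03885 = 0.01094 mol; V(HBr) at equivalence = 0.01094/0.3386 = 0.03232 L.
At equivalence the base is fully converted to C6H5NH3+; total volume = 0.07117 L, so [C6H5NH3+] = 0.01094/0.07117 = 0.1538 M.
Ka(C6H5NH3+) = Kw/Kb = 1.0e-14 / 4.3 x 10^-10 = 2.33e-5.
[H^+] = sqrt(Ka x [C6H5NH3+]) = sqrt(2.33e-5 x 0.1538) = 0.00189 M.
pH = -log(0.00189) = 2.72.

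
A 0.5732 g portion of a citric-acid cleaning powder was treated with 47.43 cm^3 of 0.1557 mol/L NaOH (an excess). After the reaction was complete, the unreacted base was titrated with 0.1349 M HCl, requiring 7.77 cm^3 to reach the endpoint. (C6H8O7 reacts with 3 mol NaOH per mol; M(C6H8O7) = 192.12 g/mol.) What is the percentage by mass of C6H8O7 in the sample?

Total n(NaOH) added = 0.1557 x 0.04743 = 0.007385 mol.
n(HCl) used = 0.1349 x 0.007770 = 0.001048 mol, which equals the excess n(NaOH).
So n(NaOH) consumed by the sample = 0.007385 - 0.001048 = 0.006337 mol.
n(C6H8O7) = 0.006337 / 3 = 0.002112 mol.
mass C6H8O7 = 0.002112 x 192.12 = 0.4058 g, so %C6H8O7 = 0.4058/0.5732 x 100 = 70.8%.

70.8%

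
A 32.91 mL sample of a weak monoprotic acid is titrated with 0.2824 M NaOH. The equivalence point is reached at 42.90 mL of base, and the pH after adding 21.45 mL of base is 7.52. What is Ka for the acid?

3.0 x 10^-8

21.45 mL is half of the equivalence volume, so this is the half-equivalence point where [HA] = [A^-].
At half-equivalence pH = pKa, so pKa = 7.52.
Ka = 10^(-7.52) = 3.0 x 10^-8.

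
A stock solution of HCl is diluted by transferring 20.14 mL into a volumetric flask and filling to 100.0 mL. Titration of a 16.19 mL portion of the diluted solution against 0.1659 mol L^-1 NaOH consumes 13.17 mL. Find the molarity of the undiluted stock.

n(NaOH) = 0.1659 x 0.01317 = 0.002185 mol.
n(HCl) in the aliquot = 0.002185 mol.
[diluted HCl] = 0.002185 / 0.01619 = 0.1350 M.
Dilution factor = 100.0/20.14 = 4.965, so [stock] = 0.1350 x 4.965 = 0.670 M.

0.670 M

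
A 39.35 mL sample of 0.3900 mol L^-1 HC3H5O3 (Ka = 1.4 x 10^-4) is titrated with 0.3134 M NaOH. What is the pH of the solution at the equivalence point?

n(HC3H5O3) = 0.3900 x 0.03935 = 0.01535 mol; V(NaOH) at equivalence = 0.01535/0.3134 = 0.04897 L.
At equivalence all the acid is converted to C3H5O3-; total volume = 0.03935 + 0.04897 = 0.08832 L, so [C3H5O3-] = 0.01535/0.08832 = 0.1738 M.
Kb = Kw/Ka = 1.0e-14 / 1.4 x 10^-4 = 7.14e-11.
[OH^-] = sqrt(Kb x [C3H5O3-]) = sqrt(7.14e-11 x 0.1738) = 3.52e-6 M.
pOH = 5.45, so pH = 14.00 - 5.45 = 8.55.

8.55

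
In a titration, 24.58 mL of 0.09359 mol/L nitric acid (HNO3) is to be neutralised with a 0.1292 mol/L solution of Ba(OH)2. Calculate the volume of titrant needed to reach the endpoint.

n(HNO3) = 0.09359 mol/L x 0.02458 L = 0.002300 mol.
The neutralisation is 2 HNO3 : 1 Ba(OH)2, so n(Ba(OH)2) = 0.002300 x 1/2 = 0.001150 mol.
V(Ba(OH)2) = 0.001150 / 0.1292 = 0.008903 L = 8.90 mL.

8.90 mL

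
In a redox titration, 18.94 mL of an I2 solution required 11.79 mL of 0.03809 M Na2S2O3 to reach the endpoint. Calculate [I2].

n(Na2S2O3) = 0.03809 x 0.01179 = 0.0004491 mol.
From the balanced equation, 2 mol Na2S2O3 reacts with 1 mol I2, so n(I2) = 0.0004491 x 1/2 = 0.0002245 mol.
[I2] = 0.0002245 / 0.01894 L = 0.0119 M.

0.0119 M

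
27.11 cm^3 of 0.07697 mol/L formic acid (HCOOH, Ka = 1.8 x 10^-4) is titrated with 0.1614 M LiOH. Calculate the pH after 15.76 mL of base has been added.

n(acid) = 0.07697 x 0.02711 = 0.002087 mol; n(LiOH) added = 0.1614 x 0.01576 = 0.002544 mol.
Base is in excess by 0.002544 - 0.002087 = 0.0004570 mol in a total volume of 0.04287 L.
[OH^-] = 0.0004570/0.04287 = 0.01066 M, so pOH = 1.97 and pH = 14.00 - 1.97 = 12.03.

12.03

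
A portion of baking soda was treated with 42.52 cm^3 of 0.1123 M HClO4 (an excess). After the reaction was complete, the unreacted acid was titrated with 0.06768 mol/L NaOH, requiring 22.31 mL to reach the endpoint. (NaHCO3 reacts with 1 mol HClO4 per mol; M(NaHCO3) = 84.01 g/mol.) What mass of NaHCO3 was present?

Total n(HClO4) added = 0.1123 x 0.04252 = 0.004775 mol.
n(NaOH) used = 0.06768 x 0.02231 = 0.001510 mol, which equals the excess n(HClO4).
So n(HClO4) consumed by the sample = 0.004775 - 0.001510 = 0.003265 mol.
n(NaHCO3) = 0.003265 / 1 = 0.003265 mol.
mass = 0.003265 mol x 84.01 g/mol = 0.274 g.

0.274 g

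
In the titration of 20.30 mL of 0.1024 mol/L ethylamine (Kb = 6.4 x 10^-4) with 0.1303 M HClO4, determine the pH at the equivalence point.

n(C2H5NH2) = 0.1024 x 0.02030 = 0.002079 mol; V(HClO4) at equivalence = 0.002079/0.1303 = 0.01595 L.
At equivalence the base is fully converted to C2H5NH3+; total volume = 0.03625 L, so [C2H5NH3+] = 0.002079/0.03625 = 0.05734 M.
Ka(C2H5NH3+) = Kw/Kb = 1.0e-14 / 6.4 x 10^-4 = 1.56e-11.
[H^+] = sqrt(Ka x [C2H5NH3+]) = sqrt(1.56e-11 x 0.05734) = 9.47e-7 M.
pH = -log(9.47e-7) = 6.02.

6.02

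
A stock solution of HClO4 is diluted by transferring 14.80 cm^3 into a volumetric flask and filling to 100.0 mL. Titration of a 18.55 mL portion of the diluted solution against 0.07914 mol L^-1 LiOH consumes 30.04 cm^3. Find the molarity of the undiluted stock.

0.866 M

n(LiOH) = 0.07914 x 0.03004 = 0.002377 mol.
n(HClO4) in the aliquot = 0.002377 mol.
[diluted HClO4] = 0.002377 / 0.01855 = 0.1282 M.
Dilution factor = 100.0/14.80 = 6.757, so [stock] = 0.1282 x 6.757 = 0.866 M.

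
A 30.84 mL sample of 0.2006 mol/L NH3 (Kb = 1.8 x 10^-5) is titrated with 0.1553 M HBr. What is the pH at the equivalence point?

n(NH3) = 0.2006 x 0.03084 = 0.006187 mol; V(HBr) at equivalence = 0.006187/0.1553 = 0.03984 L.
At equivalence the base is fully converted to NH4+; total volume = 0.07068 L, so [NH4+] = 0.006187/0.07068 = 0.08753 M.
Ka(NH4+) = Kw/Kb = 1.0e-14 / 1.8 x 10^-5 = 5.56e-10.
[H^+] = sqrt(Ka x [NH4+]) = sqrt(5.56e-10 x 0.08753) = 6.97e-6 M.
pH = -log(6.97e-6) = 5.16.

5.16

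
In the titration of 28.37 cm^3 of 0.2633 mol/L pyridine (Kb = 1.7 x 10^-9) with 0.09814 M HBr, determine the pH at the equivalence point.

3.19

n(C5H5N) = 0.2633 x 0.02837 = 0.007470 mol; V(HBr) at equivalence = 0.007470/0.09814 = 0.07611 L.
At equivalence the base is fully converted to C5H5NH+; total volume = 0.1045 L, so [C5H5NH+] = 0.007470/0.1045 = 0.07149 M.
Ka(C5H5NH+) = Kw/Kb = 1.0e-14 / 1.7 x 10^-9 = 5.88e-6.
[H^+] = sqrt(Ka x [C5H5NH+]) = sqrt(5.88e-6 x 0.07149) = 0.000648 M.
pH = -log(0.000648) = 3.19.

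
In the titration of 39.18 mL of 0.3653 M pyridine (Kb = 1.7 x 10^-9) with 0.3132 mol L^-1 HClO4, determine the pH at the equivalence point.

3.00

n(C5H5N) = 0.3653 x 0.03918 = 0.01431 mol; V(HClO4) at equivalence = 0.01431/0.3132 = 0.04570 L.
At equivalence the base is fully converted to C5H5NH+; total volume = 0.08488 L, so [C5H5NH+] = 0.01431/0.08488 = 0.1686 M.
Ka(C5H5NH+) = Kw/Kb = 1.0e-14 / 1.7 x 10^-9 = 5.88e-6.
[H^+] = sqrt(Ka x [C5H5NH+]) = sqrt(5.88e-6 x 0.1686) = 0.000996 M.
pH = -log(0.000996) = 3.00.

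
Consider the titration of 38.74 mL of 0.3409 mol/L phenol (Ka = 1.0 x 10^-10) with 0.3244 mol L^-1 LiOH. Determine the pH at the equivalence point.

n(C6H5OH) = 0.3409 x 0.03874 = 0.01321 mol; V(LiOH) at equivalence = 0.01321/0.3244 = 0.04071 L.
At equivalence all the acid is converted to C6H5O-; total volume = 0.03874 + 0.04071 = 0.07945 L, so [C6H5O-] = 0.01321/0.07945 = 0.1662 M.
Kb = Kw/Ka = 1.0e-14 / 1.0 x 10^-10 = 0.000100.
[OH^-] = sqrt(Kb x [C6H5O-]) = sqrt(0.000100 x 0.1662) = 0.00408 M.
pOH = 2.39, so pH = 14.00 - 2.39 = 11.61.

11.61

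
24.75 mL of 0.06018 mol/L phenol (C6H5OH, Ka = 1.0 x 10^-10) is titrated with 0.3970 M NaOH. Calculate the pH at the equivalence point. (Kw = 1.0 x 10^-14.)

11.36

n(C6H5OH) = 0.06018 x 0.02475 = 0.001489 mol; V(NaOH) at equivalence = 0.001489/0.3970 = 0.003752 L.
At equivalence all the acid is converted to C6H5O-; total volume = 0.02475 + 0.003752 = 0.02850 L, so [C6H5O-] = 0.001489/0.02850 = 0.05226 M.
Kb = Kw/Ka = 1.0e-14 / 1.0 x 10^-10 = 0.000100.
[OH^-] = sqrt(Kb x [C6H5O-]) = sqrt(0.000100 x 0.05226) = 0.00229 M.
pOH = 2.64, so pH = 14.00 - 2.64 = 11.36.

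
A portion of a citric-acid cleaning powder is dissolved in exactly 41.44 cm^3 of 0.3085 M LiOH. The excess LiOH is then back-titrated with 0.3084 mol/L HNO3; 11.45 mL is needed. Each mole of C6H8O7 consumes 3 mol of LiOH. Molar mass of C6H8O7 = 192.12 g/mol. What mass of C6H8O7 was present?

Total n(LiOH) added = 0.3085 x 0.04144 = 0.01278 mol.
n(HNO3) used = 0.3084 x 0.01145 = 0.003531 mol, which equals the excess n(LiOH).
So n(LiOH) consumed by the sample = 0.01278 - 0.003531 = 0.009253 mol.
n(C6H8O7) = 0.009253 / 3 = 0.003084 mol.
mass = 0.003084 mol x 192.12 g/mol = 0.593 g.

0.593 g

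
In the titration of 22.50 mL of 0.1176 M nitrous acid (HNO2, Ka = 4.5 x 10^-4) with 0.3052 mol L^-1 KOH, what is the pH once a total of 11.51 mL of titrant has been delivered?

12.41

n(acid) = 0.1176 x 0.02250 = 0.002646 mol; n(KOH) added = 0.3052 x 0.01151 = 0.003513 mol.
Base is in excess by 0.003513 - 0.002646 = 0.0008669 mol in a total volume of 0.03401 L.
[OH^-] = 0.0008669/0.03401 = 0.02549 M, so pOH = 1.59 and pH = 14.00 - 1.59 = 12.41.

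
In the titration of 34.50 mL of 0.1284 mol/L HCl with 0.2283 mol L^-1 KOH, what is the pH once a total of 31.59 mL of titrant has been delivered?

n(acid) = 0.1284 x 0.03450 = 0.004430 mol; n(KOH) added = 0.2283 x 0.03159 = 0.007212 mol.
Base is in excess by 0.007212 - 0.004430 = 0.002782 mol in a total volume of 0.06609 L.
[OH^-] = 0.002782/0.06609 = 0.04210 M, so pOH = 1.38 and pH = 14.00 - 1.38 = 12.62.

12.62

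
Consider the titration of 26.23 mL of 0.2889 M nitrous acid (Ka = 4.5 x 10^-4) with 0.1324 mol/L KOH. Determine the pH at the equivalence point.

n(HNO2) = 0.2889 x 0.02623 = 0.007578 mol; V(KOH) at equivalence = 0.007578/0.1324 = 0.05723 L.
At equivalence all the acid is converted to NO2-; total volume = 0.02623 + 0.05723 = 0.08346 L, so [NO2-] = 0.007578/0.08346 = 0.09079 M.
Kb = Kw/Ka = 1.0e-14 / 4.5 x 10^-4 = 2.22e-11.
[OH^-] = sqrt(Kb x [NO2-]) = sqrt(2.22e-11 x 0.09079) = 1.42e-6 M.
pOH = 5.85, so pH = 14.00 - 5.85 = 8.15.

8.15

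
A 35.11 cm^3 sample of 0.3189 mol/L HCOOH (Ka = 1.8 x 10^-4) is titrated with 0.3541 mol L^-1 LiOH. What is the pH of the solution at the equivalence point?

8.48

n(HCOOH) = 0.3189 x 0.03511 = 0.01120 mol; V(LiOH) at equivalence = 0.01120/0.3541 = 0.03162 L.
At equivalence all the acid is converted to HCOO-; total volume = 0.03511 + 0.03162 = 0.06673 L, so [HCOO-] = 0.01120/0.06673 = 0.1678 M.
Kb = Kw/Ka = 1.0e-14 / 1.8 x 10^-4 = 5.56e-11.
[OH^-] = sqrt(Kb x [HCOO-]) = sqrt(5.56e-11 x 0.1678) = 3.05e-6 M.
pOH = 5.52, so pH = 14.00 - 5.52 = 8.48.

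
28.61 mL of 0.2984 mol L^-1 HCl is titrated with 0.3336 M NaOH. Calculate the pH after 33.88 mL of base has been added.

12.65

n(acid) = 0.2984 x 0.02861 = 0.008537 mol; n(NaOH) added = 0.3336 x 0.03388 = 0.01130 mol.
Base is in excess by 0.01130 - 0.008537 = 0.002765 mol in a total volume of 0.06249 L.
[OH^-] = 0.002765/0.06249 = 0.04425 M, so pOH = 1.35 and pH = 14.00 - 1.35 = 12.65.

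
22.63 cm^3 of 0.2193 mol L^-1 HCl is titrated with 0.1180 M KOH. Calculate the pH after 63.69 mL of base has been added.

12.47

n(acid) = 0.2193 x 0.02263 = 0.004963 mol; n(KOH) added = 0.1180 x 0.06369 = 0.007515 mol.
Base is in excess by 0.007515 - 0.004963 = 0.002553 mol in a total volume of 0.08632 L.
[OH^-] = 0.002553/0.08632 = 0.02957 M, so pOH = 1.53 and pH = 14.00 - 1.53 = 12.47.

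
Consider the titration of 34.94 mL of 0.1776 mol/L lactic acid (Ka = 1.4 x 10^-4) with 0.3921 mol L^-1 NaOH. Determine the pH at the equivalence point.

8.47

n(HC3H5O3) = 0.1776 x 0.03494 = 0.006205 mol; V(NaOH) at equivalence = 0.006205/0.3921 = 0.01583 L.
At equivalence all the acid is converted to C3H5O3-; total volume = 0.03494 + 0.01583 = 0.05077 L, so [C3H5O3-] = 0.006205/0.05077 = 0.1222 M.
Kb = Kw/Ka = 1.0e-14 / 1.4 x 10^-4 = 7.14e-11.
[OH^-] = sqrt(Kb x [C3H5O3-]) = sqrt(7.14e-11 x 0.1222) = 2.95e-6 M.
pOH = 5.53, so pH = 14.00 - 5.53 = 8.47.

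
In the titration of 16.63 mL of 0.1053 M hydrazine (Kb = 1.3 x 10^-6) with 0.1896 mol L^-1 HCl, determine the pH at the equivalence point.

n(N2H4) = 0.1053 x 0.01663 = 0.001751 mol; V(HCl) at equivalence = 0.001751/0.1896 = 0.009236 L.
At equivalence the base is fully converted to N2H5+; total volume = 0.02587 L, so [N2H5+] = 0.001751/0.02587 = 0.06770 M.
Ka(N2H5+) = Kw/Kb = 1.0e-14 / 1.3 x 10^-6 = 7.69e-9.
[H^+] = sqrt(Ka x [N2H5+]) = sqrt(7.69e-9 x 0.06770) = 2.28e-5 M.
pH = -log(2.28e-5) = 4.64.

4.64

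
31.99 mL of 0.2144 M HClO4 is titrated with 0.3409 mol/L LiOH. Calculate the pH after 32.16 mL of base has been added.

n(acid) = 0.2144 x 0.03199 = 0.006859 mol; n(LiOH) added = 0.3409 x 0.03216 = 0.01096 mol.
Base is in excess by 0.01096 - 0.006859 = 0.004105 mol in a total volume of 0.06415 L.
[OH^-] = 0.004105/0.06415 = 0.06399 M, so pOH = 1.19 and pH = 14.00 - 1.19 = 12.81.

12.81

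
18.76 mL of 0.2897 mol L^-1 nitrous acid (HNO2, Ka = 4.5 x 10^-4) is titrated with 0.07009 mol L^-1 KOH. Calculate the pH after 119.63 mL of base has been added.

n(acid) = 0.2897 x 0.01876 = 0.005435 mol; n(KOH) added = 0.07009 x 0.1196 = 0.008385 mol.
Base is in excess by 0.008385 - 0.005435 = 0.002950 mol in a total volume of 0.1384 L.
[OH^-] = 0.002950/0.1384 = 0.02132 M, so pOH = 1.67 and pH = 14.00 - 1.67 = 12.33.

12.33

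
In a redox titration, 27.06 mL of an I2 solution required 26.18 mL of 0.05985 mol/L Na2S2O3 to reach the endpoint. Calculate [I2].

n(Na2S2O3) = 0.05985 x 0.02618 = 0.001567 mol.
From the balanced equation, 2 mol Na2S2O3 reacts with 1 mol I2, so n(I2) = 0.001567 x 1/2 = 0.0007834 mol.
[I2] = 0.0007834 / 0.02706 L = 0.0290 M.

0.0290 M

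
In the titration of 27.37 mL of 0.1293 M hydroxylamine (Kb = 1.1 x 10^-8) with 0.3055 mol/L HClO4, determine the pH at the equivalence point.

n(NH2OH) = 0.1293 x 0.02737 = 0.003539 mol; V(HClO4) at equivalence = 0.003539/0.3055 = 0.01158 L.
At equivalence the base is fully converted to NH3OH+; total volume = 0.03895 L, so [NH3OH+] = 0.003539/0.03895 = 0.09085 M.
Ka(NH3OH+) = Kw/Kb = 1.0e-14 / 1.1 x 10^-8 = 9.09e-7.
[H^+] = sqrt(Ka x [NH3OH+]) = sqrt(9.09e-7 x 0.09085) = 0.000287 M.
pH = -log(0.000287) = 3.54.

3.54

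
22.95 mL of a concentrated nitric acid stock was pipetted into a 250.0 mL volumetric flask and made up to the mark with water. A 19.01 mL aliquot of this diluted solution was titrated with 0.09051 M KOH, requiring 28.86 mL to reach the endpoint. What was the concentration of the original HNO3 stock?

1.50 M

n(KOH) = 0.09051 x 0.02886 = 0.002612 mol.
n(HNO3) in the aliquot = 0.002612 mol.
[diluted HNO3] = 0.002612 / 0.01901 = 0.1374 M.
Dilution factor = 250.0/22.95 = 10.89, so [stock] = 0.1374 x 10.89 = 1.50 M.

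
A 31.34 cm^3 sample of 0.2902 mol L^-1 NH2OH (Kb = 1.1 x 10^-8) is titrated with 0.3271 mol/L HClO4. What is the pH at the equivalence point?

n(NH2OH) = 0.2902 x 0.03134 = 0.009095 mol; V(HClO4) at equivalence = 0.009095/0.3271 = 0.02780 L.
At equivalence the base is fully converted to NH3OH+; total volume = 0.05914 L, so [NH3OH+] = 0.009095/0.05914 = 0.1538 M.
Ka(NH3OH+) = Kw/Kb = 1.0e-14 / 1.1 x 10^-8 = 9.09e-7.
[H^+] = sqrt(Ka x [NH3OH+]) = sqrt(9.09e-7 x 0.1538) = 0.000374 M.
pH = -log(0.000374) = 3.43.

3.43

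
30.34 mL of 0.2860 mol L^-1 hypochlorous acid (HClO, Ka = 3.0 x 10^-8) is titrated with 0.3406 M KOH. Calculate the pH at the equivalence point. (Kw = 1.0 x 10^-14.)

10.36

n(HClO) = 0.2860 x 0.03034 = 0.008677 mol; V(KOH) at equivalence = 0.008677/0.3406 = 0.02548 L.
At equivalence all the acid is converted to ClO-; total volume = 0.03034 + 0.02548 = 0.05582 L, so [ClO-] = 0.008677/0.05582 = 0.1555 M.
Kb = Kw/Ka = 1.0e-14 / 3.0 x 10^-8 = 3.33e-7.
[OH^-] = sqrt(Kb x [ClO-]) = sqrt(3.33e-7 x 0.1555) = 0.000228 M.
pOH = 3.64, so pH = 14.00 - 3.64 = 10.36.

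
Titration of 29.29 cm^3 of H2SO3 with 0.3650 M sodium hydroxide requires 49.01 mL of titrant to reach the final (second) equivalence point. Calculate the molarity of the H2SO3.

n(NaOH) = 0.3650 x 0.04901 = 0.01789 mol.
At the final (second) equivalence point, 2 mol OH^- react per mol H2SO3, so n(H2SO3) = 0.01789 / 2 = 0.008944 mol.
[H2SO3] = 0.008944 / 0.02929 L = 0.305 M.

0.305 M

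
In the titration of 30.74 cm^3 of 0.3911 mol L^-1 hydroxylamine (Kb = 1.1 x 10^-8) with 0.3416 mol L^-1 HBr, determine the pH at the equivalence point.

3.39

n(NH2OH) = 0.3911 x 0.03074 = 0.01202 mol; V(HBr) at equivalence = 0.01202/0.3416 = 0.03519 L.
At equivalence the base is fully converted to NH3OH+; total volume = 0.06593 L, so [NH3OH+] = 0.01202/0.06593 = 0.1823 M.
Ka(NH3OH+) = Kw/Kb = 1.0e-14 / 1.1 x 10^-8 = 9.09e-7.
[H^+] = sqrt(Ka x [NH3OH+]) = sqrt(9.09e-7 x 0.1823) = 0.000407 M.
pH = -log(0.000407) = 3.39.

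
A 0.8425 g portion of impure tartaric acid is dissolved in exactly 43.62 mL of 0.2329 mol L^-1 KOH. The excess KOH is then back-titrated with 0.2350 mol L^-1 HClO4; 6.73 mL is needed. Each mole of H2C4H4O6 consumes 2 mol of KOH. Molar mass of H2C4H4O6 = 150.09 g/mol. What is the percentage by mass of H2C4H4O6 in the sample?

Total n(KOH) added = 0.2329 x 0.04362 = 0.01016 mol.
n(HClO4) used = 0.2350 x 0.006730 = 0.001582 mol, which equals the excess n(KOH).
So n(KOH) consumed by the sample = 0.01016 - 0.001582 = 0.008578 mol.
n(H2C4H4O6) = 0.008578 / 2 = 0.004289 mol.
mass H2C4H4O6 = 0.004289 x 150.09 = 0.6437 g, so %H2C4H4O6 = 0.6437/0.8425 x 100 = 76.4%.

76.4%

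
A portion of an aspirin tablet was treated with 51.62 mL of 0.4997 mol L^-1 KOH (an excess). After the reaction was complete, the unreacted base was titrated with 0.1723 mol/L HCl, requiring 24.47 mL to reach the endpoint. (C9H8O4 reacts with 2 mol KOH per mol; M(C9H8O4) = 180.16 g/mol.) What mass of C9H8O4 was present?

Total n(KOH) added = 0.4997 x 0.05162 = 0.02579 mol.
n(HCl) used = 0.1723 x 0.02447 = 0.004216 mol, which equals the excess n(KOH).
So n(KOH) consumed by the sample = 0.02579 - 0.004216 = 0.02158 mol.
n(C9H8O4) = 0.02158 / 2 = 0.01079 mol.
mass = 0.01079 mol x 180.16 g/mol = 1.94 g.

1.94 g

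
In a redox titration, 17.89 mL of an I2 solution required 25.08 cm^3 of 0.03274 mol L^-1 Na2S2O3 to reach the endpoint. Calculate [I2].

n(Na2S2O3) = 0.03274 x 0.02508 = 0.0008211 mol.
From the balanced equation, 2 mol Na2S2O3 reacts with 1 mol I2, so n(I2) = 0.0008211 x 1/2 = 0.0004106 mol.
[I2] = 0.0004106 / 0.01789 L = 0.0229 M.

0.0229 M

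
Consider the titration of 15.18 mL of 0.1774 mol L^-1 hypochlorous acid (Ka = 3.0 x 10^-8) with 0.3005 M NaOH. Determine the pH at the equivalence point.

n(HClO) = 0.1774 x 0.01518 = 0.002693 mol; V(NaOH) at equivalence = 0.002693/0.3005 = 0.008962 L.
At equivalence all the acid is converted to ClO-; total volume = 0.01518 + 0.008962 = 0.02414 L, so [ClO-] = 0.002693/0.02414 = 0.1115 M.
Kb = Kw/Ka = 1.0e-14 / 3.0 x 10^-8 = 3.33e-7.
[OH^-] = sqrt(Kb x [ClO-]) = sqrt(3.33e-7 x 0.1115) = 0.000193 M.
pOH = 3.71, so pH = 14.00 - 3.71 = 10.29.

10.29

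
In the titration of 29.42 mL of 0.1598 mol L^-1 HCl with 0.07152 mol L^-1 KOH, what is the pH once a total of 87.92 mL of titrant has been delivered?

12.13

n(acid) = 0.1598 x 0.02942 = 0.004701 mol; n(KOH) added = 0.07152 x 0.08792 = 0.006288 mol.
Base is in excess by 0.006288 - 0.004701 = 0.001587 mol in a total volume of 0.1173 L.
[OH^-] = 0.001587/0.1173 = 0.01352 M, so pOH = 1.87 and pH = 14.00 - 1.87 = 12.13.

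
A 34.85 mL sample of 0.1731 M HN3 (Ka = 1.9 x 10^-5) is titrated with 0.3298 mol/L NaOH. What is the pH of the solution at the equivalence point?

8.89

n(HN3) = 0.1731 x 0.03485 = 0.006033 mol; V(NaOH) at equivalence = 0.006033/0.3298 = 0.01829 L.
At equivalence all the acid is converted to N3-; total volume = 0.03485 + 0.01829 = 0.05314 L, so [N3-] = 0.006033/0.05314 = 0.1135 M.
Kb = Kw/Ka = 1.0e-14 / 1.9 x 10^-5 = 5.26e-10.
[OH^-] = sqrt(Kb x [N3-]) = sqrt(5.26e-10 x 0.1135) = 7.73e-6 M.
pOH = 5.11, so pH = 14.00 - 5.11 = 8.89.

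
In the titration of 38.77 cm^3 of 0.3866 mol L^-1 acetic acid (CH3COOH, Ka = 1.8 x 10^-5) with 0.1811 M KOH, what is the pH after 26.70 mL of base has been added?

4.42

Initial n(CH3COOH) = 0.3866 x 0.03877 = 0.01499 mol.
n(KOH) added = 0.1811 x 0.02670 = 0.004835 mol, converting that many moles of CH3COOH to CH3COO-.
Remaining n(CH3COOH) = 0.01015 mol; n(CH3COO-) = 0.004835 mol.
By Henderson-Hasselbalch, pH = pKa + log([A^-]/[HA]) = 4.74 + log(0.004835/0.01015) = 4.74 + (-0.32) = 4.42.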